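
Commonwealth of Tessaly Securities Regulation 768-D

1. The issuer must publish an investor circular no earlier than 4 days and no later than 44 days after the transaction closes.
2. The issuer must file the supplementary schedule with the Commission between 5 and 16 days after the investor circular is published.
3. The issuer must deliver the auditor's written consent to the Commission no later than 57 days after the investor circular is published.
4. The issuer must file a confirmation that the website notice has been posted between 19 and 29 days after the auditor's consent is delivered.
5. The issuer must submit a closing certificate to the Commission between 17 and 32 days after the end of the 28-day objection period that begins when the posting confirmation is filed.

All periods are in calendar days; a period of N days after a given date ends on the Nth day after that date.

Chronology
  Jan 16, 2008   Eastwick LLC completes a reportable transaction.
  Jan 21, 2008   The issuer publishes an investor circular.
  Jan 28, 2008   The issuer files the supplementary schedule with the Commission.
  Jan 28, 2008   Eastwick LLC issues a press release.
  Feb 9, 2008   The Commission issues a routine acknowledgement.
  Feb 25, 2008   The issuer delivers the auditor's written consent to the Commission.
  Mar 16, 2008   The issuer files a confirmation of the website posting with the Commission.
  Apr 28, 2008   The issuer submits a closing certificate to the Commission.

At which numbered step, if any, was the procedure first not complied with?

(1) the permitted window runs from Jan 16, 2008 + 4 = Jan 20, 2008 to Jan 16, 2008 + 44 = Feb 29, 2008; done Jan 21, 2008, which is between those dates.
(2) the permitted window runs from Jan 21, 2008 + 5 = Jan 26, 2008 to Jan 21, 2008 + 16 = Feb 6, 2008; Jan 28, 2008 falls inside that range.
(3) due by Jan 21, 2008 + 57 days = Mar 18, 2008; completed Feb 25, 2008, before the deadline.
(4) the permitted window runs from Feb 25, 2008 + 19 = Mar 15, 2008 to Feb 25, 2008 + 29 = Mar 25, 2008; done Mar 16, 2008 — within the window.
(5) the permitted window runs from Apr 13, 2008 + 17 = Apr 30, 2008 to Apr 13, 2008 + 32 = May 15, 2008; Apr 28, 2008 is 2 days too early.

Step 5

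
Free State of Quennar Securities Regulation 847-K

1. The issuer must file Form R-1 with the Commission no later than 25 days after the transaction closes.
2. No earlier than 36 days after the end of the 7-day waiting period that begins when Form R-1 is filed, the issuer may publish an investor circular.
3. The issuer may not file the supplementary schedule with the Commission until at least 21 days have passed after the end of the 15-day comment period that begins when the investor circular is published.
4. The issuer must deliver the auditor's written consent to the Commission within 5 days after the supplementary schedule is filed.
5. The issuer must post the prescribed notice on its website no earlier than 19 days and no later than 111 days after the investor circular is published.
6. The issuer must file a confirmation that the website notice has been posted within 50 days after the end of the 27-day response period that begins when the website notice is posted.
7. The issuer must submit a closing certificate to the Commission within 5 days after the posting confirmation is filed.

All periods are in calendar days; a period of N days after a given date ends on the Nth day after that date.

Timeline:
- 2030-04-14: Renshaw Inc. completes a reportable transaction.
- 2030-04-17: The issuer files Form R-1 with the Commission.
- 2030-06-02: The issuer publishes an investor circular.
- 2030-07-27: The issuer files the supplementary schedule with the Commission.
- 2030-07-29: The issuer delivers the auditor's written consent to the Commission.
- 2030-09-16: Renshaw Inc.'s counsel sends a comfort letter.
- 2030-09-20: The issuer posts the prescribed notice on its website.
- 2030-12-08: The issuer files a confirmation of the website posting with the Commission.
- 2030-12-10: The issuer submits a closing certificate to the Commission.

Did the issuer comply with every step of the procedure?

No

Step 1 — counting 25 days from 2030-04-14 (when the transaction closes) gives a deadline of 2030-05-09; completed 2030-04-17, before the deadline.
Step 2 — must wait 36 days from 2030-04-24 (end of the 7-day waiting period, which began when Form R-1 is filed on 2030-04-17), so not before 2030-05-30; 2030-06-02 is on or after that date.
Step 3 — must wait 21 days from 2030-06-17 (end of the 15-day comment period, which began when the investor circular is published on 2030-06-02), so not before 2030-07-08; done 2030-07-27 — permitted.
Step 4 — counting 5 days from 2030-07-27 (when the supplementary schedule is filed) gives a deadline of 2030-08-01; 2030-07-29 is within that limit.
Step 5 — 19 and 111 days from 2030-06-02 (when the investor circular is published) are 2030-06-21 and 2030-09-21 respectively; 2030-09-20 falls inside that range.
Step 6 — counting 50 days from 2030-10-17 (end of the 27-day response period, which began when the website notice is posted on 2030-09-20) gives a deadline of 2030-12-06; done 2030-12-08 — 2 days late.
The procedure was therefore not followed at step 6.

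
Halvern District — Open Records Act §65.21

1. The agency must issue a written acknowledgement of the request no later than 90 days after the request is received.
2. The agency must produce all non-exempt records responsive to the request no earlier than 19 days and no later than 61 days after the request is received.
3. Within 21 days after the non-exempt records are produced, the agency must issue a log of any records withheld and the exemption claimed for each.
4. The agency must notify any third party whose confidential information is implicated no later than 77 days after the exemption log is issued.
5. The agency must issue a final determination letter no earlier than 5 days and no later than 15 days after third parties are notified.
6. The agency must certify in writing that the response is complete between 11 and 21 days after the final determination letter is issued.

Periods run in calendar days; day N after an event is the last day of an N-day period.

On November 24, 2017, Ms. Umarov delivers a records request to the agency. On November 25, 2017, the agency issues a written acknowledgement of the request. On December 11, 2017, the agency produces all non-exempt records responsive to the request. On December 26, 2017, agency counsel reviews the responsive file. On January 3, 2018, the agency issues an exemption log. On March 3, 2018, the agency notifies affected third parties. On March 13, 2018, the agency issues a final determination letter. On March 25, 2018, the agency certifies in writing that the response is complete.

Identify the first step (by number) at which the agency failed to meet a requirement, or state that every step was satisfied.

Step 2

Step 1 — counting 90 days from November 24, 2017 (when the request is received) gives a deadline of February 22, 2018; November 25, 2017 is within that limit.
Step 2 — 19 and 61 days from November 24, 2017 (when the request is received) are December 13, 2017 and January 24, 2018 respectively; done December 11, 2017 — 2 days before the window opened.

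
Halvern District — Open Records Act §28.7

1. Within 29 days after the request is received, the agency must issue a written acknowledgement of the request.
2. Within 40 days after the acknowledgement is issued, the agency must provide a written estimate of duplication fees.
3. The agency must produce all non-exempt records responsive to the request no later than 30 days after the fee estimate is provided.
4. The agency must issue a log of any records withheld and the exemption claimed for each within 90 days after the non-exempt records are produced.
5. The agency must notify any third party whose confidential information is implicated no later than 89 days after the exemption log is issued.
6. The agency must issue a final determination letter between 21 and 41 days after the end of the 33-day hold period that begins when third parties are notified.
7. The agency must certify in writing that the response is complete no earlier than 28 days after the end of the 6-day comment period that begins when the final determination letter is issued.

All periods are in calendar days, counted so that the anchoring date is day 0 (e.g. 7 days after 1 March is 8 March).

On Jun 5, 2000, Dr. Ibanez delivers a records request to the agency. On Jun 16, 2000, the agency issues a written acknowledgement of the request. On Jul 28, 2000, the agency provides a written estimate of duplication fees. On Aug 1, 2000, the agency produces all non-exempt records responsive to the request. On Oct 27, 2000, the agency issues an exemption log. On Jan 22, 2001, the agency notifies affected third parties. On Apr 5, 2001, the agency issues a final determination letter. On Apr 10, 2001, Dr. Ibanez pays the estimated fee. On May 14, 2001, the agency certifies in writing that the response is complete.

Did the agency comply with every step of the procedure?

(1) due by Jun 5, 2000 + 29 days = Jul 4, 2000; Jun 16, 2000 is within that limit.
(2) due by Jun 16, 2000 + 40 days = Jul 26, 2000; done Jul 28, 2000 — 2 days late.

No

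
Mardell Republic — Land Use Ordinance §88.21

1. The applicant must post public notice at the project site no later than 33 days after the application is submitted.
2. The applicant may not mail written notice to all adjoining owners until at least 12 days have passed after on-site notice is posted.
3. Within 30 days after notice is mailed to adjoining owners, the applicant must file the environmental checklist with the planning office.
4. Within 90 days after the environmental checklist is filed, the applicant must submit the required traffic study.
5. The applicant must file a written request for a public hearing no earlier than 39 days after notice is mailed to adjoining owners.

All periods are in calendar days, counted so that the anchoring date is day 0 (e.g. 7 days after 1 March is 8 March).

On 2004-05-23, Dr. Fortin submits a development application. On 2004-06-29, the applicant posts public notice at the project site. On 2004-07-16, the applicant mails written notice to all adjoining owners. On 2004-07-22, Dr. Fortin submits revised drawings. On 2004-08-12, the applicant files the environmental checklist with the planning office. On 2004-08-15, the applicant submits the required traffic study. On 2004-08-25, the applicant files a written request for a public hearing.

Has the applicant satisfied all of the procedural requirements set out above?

Step 1 — counting 33 days from 2004-05-23 (when the application is submitted) gives a deadline of 2004-06-25; 2004-06-29 misses that deadline by 4 days.
That is the first point of non-compliance.

No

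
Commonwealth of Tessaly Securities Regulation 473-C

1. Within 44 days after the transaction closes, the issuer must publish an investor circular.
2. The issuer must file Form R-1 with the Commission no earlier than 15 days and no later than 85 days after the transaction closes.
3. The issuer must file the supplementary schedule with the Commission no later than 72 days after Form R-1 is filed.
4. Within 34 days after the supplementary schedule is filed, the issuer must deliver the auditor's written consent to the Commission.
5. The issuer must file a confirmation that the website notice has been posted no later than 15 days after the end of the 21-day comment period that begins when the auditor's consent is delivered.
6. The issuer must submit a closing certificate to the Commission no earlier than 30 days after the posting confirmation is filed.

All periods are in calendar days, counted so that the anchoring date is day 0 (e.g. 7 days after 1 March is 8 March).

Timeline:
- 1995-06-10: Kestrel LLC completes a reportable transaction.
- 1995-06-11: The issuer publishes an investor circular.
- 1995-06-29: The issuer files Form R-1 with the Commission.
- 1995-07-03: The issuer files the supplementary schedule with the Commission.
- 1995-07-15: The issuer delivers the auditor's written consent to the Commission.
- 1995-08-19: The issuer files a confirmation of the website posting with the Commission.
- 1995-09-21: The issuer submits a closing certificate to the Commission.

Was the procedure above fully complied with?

(1) due by 1995-06-10 + 44 days = 1995-07-24; 1995-06-11 is within that limit.
(2) the permitted window runs from 1995-06-10 + 15 = 1995-06-25 to 1995-06-10 + 85 = 1995-09-03; 1995-06-29 falls inside that range.
(3) due by 1995-06-29 + 72 days = 1995-09-09; completed 1995-07-03, before the deadline.
(4) due by 1995-07-03 + 34 days = 1995-08-06; done 1995-07-15 — timely.
(5) due by 1995-08-05 + 15 days = 1995-08-20; done 1995-08-19 — timely.
(6) permitted from 1995-08-19 + 30 days = 1995-09-18 onward; done 1995-09-21 — permitted.

Yes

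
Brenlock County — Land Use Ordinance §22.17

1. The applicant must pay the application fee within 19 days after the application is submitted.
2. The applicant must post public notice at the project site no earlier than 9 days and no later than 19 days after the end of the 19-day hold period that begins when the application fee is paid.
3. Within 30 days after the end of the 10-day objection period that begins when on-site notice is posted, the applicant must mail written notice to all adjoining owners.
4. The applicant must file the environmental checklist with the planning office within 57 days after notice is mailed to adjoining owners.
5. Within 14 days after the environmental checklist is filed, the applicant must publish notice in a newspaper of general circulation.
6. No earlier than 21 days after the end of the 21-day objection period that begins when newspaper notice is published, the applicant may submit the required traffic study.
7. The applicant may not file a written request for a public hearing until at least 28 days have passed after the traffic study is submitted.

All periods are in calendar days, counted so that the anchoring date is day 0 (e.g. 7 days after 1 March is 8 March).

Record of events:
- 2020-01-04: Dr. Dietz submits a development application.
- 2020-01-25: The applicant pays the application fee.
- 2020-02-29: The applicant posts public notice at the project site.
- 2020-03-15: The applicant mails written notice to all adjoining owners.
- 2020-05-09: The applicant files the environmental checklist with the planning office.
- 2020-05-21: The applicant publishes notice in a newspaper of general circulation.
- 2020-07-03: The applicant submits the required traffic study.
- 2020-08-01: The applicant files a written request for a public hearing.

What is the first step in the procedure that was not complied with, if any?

(1) due by 2020-01-04 + 19 days = 2020-01-23; done 2020-01-25 — 2 days late.
Later steps need not be reached.

Step 1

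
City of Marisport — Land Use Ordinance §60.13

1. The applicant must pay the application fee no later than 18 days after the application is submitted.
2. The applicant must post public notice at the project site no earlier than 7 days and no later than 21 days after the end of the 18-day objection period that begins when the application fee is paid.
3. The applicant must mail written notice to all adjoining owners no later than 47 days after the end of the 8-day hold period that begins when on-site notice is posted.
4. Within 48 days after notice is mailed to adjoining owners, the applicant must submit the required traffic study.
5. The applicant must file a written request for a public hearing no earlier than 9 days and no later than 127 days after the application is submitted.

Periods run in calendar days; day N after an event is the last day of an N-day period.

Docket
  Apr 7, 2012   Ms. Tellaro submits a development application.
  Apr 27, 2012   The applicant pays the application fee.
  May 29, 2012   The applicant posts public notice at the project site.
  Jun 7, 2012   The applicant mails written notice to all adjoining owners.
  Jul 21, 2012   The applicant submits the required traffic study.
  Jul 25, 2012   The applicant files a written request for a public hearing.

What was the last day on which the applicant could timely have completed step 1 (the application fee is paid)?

Apr 25, 2012

Step 1 runs from Apr 7, 2012, when the application is submitted. 18 days after Apr 7, 2012 is Apr 25, 2012.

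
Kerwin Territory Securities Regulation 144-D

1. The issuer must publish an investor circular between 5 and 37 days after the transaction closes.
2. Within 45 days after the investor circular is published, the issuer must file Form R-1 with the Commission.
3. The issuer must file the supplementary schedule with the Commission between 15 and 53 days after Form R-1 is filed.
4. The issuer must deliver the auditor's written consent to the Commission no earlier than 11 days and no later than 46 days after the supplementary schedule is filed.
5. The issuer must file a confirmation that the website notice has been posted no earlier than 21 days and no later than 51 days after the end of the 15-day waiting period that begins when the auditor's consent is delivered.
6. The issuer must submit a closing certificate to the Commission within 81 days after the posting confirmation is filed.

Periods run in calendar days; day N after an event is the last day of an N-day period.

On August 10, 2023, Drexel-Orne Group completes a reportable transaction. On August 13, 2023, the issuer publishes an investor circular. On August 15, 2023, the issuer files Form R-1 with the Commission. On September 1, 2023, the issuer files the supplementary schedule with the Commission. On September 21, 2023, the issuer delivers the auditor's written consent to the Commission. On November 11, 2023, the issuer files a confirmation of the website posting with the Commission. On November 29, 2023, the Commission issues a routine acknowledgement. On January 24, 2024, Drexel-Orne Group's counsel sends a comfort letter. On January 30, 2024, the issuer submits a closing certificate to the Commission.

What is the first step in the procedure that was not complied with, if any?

Step 1: the window is 5–37 days after August 10, 2023 (when the transaction closes), so August 15, 2023 through September 16, 2023; done August 13, 2023 — 2 days before the window opened.

Step 1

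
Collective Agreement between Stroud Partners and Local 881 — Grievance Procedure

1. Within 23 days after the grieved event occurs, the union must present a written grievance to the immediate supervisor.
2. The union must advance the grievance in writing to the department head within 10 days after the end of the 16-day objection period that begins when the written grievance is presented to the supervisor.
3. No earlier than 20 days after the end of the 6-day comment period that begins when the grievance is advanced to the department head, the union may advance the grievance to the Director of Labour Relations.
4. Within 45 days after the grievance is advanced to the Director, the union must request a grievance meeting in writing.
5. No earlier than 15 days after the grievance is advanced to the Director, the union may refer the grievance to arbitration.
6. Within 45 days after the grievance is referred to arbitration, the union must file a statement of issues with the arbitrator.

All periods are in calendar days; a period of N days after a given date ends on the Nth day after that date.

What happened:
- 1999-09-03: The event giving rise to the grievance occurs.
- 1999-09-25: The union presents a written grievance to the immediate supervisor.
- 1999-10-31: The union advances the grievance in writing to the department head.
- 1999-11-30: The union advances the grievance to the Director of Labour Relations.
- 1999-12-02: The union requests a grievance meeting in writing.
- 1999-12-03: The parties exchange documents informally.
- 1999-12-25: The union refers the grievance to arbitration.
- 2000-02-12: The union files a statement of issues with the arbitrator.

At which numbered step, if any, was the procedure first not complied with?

Step 2

Step 1 — counting 23 days from 1999-09-03 (when the grieved event occurs) gives a deadline of 1999-09-26; completed 1999-09-25, before the deadline.
Step 2 — counting 10 days from 1999-10-11 (end of the 16-day objection period, which began when the written grievance is presented to the supervisor on 1999-09-25) gives a deadline of 1999-10-21; 1999-10-31 misses that deadline by 10 days.
No need to go further; step 2 was not satisfied.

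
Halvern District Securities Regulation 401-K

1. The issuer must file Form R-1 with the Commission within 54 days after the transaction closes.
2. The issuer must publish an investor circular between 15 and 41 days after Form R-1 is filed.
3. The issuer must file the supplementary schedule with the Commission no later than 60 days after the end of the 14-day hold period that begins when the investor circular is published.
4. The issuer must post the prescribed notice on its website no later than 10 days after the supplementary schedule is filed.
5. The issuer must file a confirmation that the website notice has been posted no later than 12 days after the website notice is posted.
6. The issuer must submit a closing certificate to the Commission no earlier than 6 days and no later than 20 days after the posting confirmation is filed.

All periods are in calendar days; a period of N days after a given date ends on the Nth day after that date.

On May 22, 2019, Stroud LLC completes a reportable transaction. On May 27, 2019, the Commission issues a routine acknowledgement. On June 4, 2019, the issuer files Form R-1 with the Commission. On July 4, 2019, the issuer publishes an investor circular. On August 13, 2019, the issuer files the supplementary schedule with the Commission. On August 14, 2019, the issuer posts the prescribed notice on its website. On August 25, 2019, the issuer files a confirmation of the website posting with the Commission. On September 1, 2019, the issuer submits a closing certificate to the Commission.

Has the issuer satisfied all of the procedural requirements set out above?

Yes

(1) due by May 22, 2019 + 54 days = July 15, 2019; done June 4, 2019 — timely.
(2) the permitted window runs from June 4, 2019 + 15 = June 19, 2019 to June 4, 2019 + 41 = July 15, 2019; done July 4, 2019 — within the window.
(3) due by July 18, 2019 + 60 days = September 16, 2019; August 13, 2019 is within that limit.
(4) due by August 13, 2019 + 10 days = August 23, 2019; completed August 14, 2019, before the deadline.
(5) due by August 14, 2019 + 12 days = August 26, 2019; done August 25, 2019 — timely.
(6) the permitted window runs from August 25, 2019 + 6 = August 31, 2019 to August 25, 2019 + 20 = September 14, 2019; done September 1, 2019, which is between those dates.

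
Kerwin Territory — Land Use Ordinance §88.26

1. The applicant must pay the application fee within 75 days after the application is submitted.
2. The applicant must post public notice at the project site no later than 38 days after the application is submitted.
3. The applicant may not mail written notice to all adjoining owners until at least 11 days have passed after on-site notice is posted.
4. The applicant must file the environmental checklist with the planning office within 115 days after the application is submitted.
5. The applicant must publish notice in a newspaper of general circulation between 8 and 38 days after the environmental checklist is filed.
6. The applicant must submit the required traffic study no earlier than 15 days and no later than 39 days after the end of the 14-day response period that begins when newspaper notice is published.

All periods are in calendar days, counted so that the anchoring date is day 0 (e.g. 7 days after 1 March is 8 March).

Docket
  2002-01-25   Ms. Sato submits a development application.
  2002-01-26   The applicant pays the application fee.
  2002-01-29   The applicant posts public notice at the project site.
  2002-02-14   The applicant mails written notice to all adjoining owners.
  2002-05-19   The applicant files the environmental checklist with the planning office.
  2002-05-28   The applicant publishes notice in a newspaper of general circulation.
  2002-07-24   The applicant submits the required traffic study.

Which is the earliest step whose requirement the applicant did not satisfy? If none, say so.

Step 1 — counting 75 days from 2002-01-25 (when the application is submitted) gives a deadline of 2002-04-10; completed 2002-01-26, before the deadline.
Step 2 — counting 38 days from 2002-01-25 (when the application is submitted) gives a deadline of 2002-03-04; done 2002-01-29 — timely.
Step 3 — must wait 11 days from 2002-01-29 (when on-site notice is posted), so not before 2002-02-09; done 2002-02-14, after the minimum wait.
Step 4 — counting 115 days from 2002-01-25 (when the application is submitted) gives a deadline of 2002-05-20; completed 2002-05-19, before the deadline.
Step 5 — 8 and 38 days from 2002-05-19 (when the environmental checklist is filed) are 2002-05-27 and 2002-06-26 respectively; done 2002-05-28 — within the window.
Step 6 — 15 and 39 days from 2002-06-11 (end of the 14-day response period, which began when newspaper notice is published on 2002-05-28) are 2002-06-26 and 2002-07-20 respectively; done 2002-07-24 — 4 days after the window closed.

Step 6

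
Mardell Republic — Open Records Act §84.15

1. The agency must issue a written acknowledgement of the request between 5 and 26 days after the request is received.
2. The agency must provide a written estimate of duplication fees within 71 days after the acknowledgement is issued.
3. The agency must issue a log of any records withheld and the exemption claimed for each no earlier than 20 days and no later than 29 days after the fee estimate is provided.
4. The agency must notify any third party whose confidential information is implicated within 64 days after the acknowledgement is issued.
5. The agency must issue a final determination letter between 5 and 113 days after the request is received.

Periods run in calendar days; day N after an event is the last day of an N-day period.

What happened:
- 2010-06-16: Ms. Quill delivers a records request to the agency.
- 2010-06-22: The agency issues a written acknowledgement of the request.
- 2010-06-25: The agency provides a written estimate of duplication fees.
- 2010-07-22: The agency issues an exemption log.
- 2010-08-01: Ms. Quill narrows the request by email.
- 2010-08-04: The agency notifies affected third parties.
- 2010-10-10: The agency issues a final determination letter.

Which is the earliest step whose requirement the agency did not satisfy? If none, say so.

Step 5

(1) the permitted window runs from 2010-06-16 + 5 = 2010-06-21 to 2010-06-16 + 26 = 2010-07-12; done 2010-06-22, which is between those dates.
(2) due by 2010-06-22 + 71 days = 2010-09-01; 2010-06-25 is within that limit.
(3) the permitted window runs from 2010-06-25 + 20 = 2010-07-15 to 2010-06-25 + 29 = 2010-07-24; 2010-07-22 falls inside that range.
(4) due by 2010-06-22 + 64 days = 2010-08-25; done 2010-08-04 — timely.
(5) the permitted window runs from 2010-06-16 + 5 = 2010-06-21 to 2010-06-16 + 113 = 2010-10-07; 2010-10-10 is 3 days past the end of the window.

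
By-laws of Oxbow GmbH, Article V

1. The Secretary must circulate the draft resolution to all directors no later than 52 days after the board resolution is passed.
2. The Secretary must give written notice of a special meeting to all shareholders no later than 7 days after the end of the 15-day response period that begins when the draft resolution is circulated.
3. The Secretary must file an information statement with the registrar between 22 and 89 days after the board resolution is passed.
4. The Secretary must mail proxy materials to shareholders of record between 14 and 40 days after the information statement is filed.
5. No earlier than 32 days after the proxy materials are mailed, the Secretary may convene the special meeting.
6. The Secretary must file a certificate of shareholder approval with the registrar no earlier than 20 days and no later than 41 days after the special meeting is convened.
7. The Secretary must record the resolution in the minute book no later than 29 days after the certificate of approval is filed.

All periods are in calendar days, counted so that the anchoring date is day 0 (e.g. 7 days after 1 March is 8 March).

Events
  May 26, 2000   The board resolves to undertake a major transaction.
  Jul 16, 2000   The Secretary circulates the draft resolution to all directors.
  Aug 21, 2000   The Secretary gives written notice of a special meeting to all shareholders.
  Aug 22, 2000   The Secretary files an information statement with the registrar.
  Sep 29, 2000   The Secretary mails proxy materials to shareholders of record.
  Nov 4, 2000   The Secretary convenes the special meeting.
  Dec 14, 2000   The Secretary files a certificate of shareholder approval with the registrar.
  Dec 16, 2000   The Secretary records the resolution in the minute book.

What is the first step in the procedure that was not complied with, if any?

Step 2

Step 1 — counting 52 days from May 26, 2000 (when the board resolution is passed) gives a deadline of Jul 17, 2000; done Jul 16, 2000 — timely.
Step 2 — counting 7 days from Jul 31, 2000 (end of the 15-day response period, which began when the draft resolution is circulated on Jul 16, 2000) gives a deadline of Aug 7, 2000; Aug 21, 2000 misses that deadline by 14 days.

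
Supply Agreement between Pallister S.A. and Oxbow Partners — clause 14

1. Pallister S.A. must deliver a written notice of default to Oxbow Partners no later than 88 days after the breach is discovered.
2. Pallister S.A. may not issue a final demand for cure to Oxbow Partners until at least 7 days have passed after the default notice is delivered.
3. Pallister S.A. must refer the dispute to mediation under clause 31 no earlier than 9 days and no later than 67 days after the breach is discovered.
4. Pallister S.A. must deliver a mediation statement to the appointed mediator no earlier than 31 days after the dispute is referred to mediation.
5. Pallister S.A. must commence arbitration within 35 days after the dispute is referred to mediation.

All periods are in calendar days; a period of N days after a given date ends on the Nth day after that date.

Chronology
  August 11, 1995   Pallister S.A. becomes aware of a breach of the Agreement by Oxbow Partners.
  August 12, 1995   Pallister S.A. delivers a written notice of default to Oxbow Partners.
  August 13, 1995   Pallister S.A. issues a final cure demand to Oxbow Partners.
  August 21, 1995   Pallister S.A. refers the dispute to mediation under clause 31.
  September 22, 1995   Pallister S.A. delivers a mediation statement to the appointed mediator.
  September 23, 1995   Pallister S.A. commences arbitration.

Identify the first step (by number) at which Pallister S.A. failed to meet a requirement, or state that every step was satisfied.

(1) due by August 11, 1995 + 88 days = November 7, 1995; August 12, 1995 is within that limit.
(2) permitted from August 12, 1995 + 7 days = August 19, 1995 onward; done August 13, 1995 — 6 days too early.
The analysis stops there.

Step 2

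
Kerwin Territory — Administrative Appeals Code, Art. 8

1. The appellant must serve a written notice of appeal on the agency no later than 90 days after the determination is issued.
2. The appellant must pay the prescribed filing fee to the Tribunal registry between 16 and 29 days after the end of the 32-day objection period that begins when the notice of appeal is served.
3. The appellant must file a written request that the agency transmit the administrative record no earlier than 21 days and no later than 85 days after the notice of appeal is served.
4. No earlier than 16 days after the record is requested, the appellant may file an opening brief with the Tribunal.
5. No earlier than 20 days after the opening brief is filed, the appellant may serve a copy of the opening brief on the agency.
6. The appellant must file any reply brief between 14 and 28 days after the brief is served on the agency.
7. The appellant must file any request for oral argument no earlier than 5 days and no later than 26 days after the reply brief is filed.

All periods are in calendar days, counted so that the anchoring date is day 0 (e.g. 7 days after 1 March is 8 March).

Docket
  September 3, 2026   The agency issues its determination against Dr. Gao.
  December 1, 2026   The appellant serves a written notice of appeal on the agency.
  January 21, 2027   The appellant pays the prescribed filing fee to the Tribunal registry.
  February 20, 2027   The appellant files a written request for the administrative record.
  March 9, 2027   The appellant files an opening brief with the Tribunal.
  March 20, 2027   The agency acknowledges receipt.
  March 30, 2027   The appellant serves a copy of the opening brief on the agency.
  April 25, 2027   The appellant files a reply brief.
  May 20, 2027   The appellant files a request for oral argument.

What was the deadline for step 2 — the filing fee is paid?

The notice of appeal is served on December 1, 2026; the 32-day objection period therefore ends January 2, 2027, and step 2 runs from that date. The window is 16–29 days after January 2, 2027; it closes on January 31, 2027.

January 31, 2027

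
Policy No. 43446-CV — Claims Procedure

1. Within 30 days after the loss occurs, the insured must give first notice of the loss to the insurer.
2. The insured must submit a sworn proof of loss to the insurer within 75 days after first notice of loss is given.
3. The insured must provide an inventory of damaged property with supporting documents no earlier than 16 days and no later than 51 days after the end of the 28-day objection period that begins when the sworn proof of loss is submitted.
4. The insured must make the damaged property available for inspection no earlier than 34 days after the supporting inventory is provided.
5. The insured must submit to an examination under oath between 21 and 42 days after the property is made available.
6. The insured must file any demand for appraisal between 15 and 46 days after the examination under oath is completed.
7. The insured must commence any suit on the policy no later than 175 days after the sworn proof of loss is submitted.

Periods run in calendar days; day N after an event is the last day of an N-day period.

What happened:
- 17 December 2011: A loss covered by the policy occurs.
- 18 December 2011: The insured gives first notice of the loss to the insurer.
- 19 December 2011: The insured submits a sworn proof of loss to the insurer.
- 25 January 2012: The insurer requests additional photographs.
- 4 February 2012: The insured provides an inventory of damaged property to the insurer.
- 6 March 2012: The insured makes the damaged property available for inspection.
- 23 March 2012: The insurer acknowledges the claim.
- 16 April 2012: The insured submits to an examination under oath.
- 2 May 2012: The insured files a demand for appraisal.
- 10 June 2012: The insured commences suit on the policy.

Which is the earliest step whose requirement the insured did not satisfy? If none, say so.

Step 1: 30 days after 17 December 2011 (when the loss occurs) is 16 January 2012; 18 December 2011 is within that limit.
Step 2: 75 days after 18 December 2011 (when first notice of loss is given) is 2 March 2012; completed 19 December 2011, before the deadline.
Step 3: the window is 16–51 days after 16 January 2012 (end of the 28-day objection period, which began when the sworn proof of loss is submitted on 19 December 2011), so 1 February 2012 through 7 March 2012; done 4 February 2012 — within the window.
Step 4: the earliest permitted date is 34 days after 4 February 2012 (when the supporting inventory is provided), i.e. 9 March 2012; 6 March 2012 is 3 days before the earliest permitted date.
The analysis stops there.

Step 4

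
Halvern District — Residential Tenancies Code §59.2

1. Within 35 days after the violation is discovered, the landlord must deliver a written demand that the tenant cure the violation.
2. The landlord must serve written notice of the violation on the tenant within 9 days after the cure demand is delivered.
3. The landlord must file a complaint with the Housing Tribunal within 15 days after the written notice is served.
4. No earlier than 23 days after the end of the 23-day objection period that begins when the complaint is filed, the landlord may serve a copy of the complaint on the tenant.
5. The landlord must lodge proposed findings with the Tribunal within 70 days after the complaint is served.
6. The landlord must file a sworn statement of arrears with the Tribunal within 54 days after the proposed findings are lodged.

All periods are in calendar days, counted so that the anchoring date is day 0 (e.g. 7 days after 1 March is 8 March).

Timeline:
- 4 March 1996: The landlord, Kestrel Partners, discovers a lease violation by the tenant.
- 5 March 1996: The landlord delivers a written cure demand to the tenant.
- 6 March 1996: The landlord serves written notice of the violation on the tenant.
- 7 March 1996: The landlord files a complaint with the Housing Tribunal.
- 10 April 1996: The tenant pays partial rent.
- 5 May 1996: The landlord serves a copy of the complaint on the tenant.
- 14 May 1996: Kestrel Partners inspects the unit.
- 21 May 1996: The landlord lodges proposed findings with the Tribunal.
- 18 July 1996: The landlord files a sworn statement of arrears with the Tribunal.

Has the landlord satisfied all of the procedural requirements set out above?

Step 1: 35 days after 4 March 1996 (when the violation is discovered) is 8 April 1996; completed 5 March 1996, before the deadline.
Step 2: 9 days after 5 March 1996 (when the cure demand is delivered) is 14 March 1996; 6 March 1996 is within that limit.
Step 3: 15 days after 6 March 1996 (when the written notice is served) is 21 March 1996; done 7 March 1996 — timely.
Step 4: the earliest permitted date is 23 days after 30 March 1996 (end of the 23-day objection period, which began when the complaint is filed on 7 March 1996), i.e. 22 April 1996; done 5 May 1996 — permitted.
Step 5: 70 days after 5 May 1996 (when the complaint is served) is 14 July 1996; completed 21 May 1996, before the deadline.
Step 6: 54 days after 21 May 1996 (when the proposed findings are lodged) is 14 July 1996; done 18 July 1996 — 4 days late.
Later steps need not be reached.

No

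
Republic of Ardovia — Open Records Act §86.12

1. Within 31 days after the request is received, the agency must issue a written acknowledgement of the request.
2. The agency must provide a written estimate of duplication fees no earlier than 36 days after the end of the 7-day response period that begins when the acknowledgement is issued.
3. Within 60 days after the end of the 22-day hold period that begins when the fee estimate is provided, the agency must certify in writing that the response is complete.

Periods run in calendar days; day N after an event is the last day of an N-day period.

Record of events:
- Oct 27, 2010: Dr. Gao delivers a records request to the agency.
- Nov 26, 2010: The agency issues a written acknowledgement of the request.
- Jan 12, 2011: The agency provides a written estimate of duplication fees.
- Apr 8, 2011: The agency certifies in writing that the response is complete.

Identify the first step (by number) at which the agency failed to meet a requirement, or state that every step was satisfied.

Step 3

Step 1: 31 days after Oct 27, 2010 (when the request is received) is Nov 27, 2010; done Nov 26, 2010 — timely.
Step 2: the earliest permitted date is 36 days after Dec 3, 2010 (end of the 7-day response period, which began when the acknowledgement is issued on Nov 26, 2010), i.e. Jan 8, 2011; done Jan 12, 2011, after the minimum wait.
Step 3: 60 days after Feb 3, 2011 (end of the 22-day hold period, which began when the fee estimate is provided on Jan 12, 2011) is Apr 4, 2011; Apr 8, 2011 misses that deadline by 4 days.
No need to go further; step 3 was not satisfied.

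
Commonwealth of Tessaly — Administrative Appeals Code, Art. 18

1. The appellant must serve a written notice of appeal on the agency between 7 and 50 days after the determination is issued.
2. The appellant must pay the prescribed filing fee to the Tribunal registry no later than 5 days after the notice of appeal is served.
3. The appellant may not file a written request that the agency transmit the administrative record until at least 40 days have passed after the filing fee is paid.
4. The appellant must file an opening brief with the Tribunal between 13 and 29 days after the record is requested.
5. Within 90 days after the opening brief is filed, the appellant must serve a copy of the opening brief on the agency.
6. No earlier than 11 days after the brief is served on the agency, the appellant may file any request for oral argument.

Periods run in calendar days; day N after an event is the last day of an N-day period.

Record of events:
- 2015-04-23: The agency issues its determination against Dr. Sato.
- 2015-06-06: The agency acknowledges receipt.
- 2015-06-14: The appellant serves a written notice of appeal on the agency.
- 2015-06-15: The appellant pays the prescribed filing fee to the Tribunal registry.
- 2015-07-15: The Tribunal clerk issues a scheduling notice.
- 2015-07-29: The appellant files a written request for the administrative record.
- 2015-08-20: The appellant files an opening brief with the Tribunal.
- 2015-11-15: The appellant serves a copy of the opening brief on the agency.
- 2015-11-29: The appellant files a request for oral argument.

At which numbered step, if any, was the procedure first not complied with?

Step 1 — 7 and 50 days from 2015-04-23 (when the determination is issued) are 2015-04-30 and 2015-06-12 respectively; done 2015-06-14 — 2 days after the window closed.
The procedure was therefore not followed at step 1.

Step 1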